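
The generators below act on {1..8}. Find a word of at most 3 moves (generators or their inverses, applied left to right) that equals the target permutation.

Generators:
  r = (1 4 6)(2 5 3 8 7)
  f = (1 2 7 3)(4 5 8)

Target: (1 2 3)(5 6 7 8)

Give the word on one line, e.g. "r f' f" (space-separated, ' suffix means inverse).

r f r'

  after r: (1 4 6)(2 5 3 8 7)
  after f: (1 5)(2 8 3 4 6)
  after r': (1 2 3)(5 6 7 8)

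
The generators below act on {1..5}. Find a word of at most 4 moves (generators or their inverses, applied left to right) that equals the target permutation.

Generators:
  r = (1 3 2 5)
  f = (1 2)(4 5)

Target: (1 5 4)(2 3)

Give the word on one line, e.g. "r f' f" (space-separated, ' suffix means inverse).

  after f': (1 2)(4 5)
  after r: (1 5 4)(2 3)

f' r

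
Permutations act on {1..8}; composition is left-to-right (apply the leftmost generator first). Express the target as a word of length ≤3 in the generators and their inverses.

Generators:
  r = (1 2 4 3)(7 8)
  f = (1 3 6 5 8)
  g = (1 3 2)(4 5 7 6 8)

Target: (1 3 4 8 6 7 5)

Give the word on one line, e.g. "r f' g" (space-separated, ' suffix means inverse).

  after g: (1 3 2)(4 5 7 6 8)
  after r: (3 4 5 8)(6 7)
  after f: (1 3 4 8 6 7 5)

g r f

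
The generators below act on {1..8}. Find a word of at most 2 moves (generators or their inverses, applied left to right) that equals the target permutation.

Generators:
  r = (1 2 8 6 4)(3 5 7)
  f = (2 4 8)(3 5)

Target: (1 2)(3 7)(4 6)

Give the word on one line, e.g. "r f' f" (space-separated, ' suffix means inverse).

  after r': (1 4 6 8 2)(3 7 5)
  after f': (1 2)(3 7)(4 6)

r' f'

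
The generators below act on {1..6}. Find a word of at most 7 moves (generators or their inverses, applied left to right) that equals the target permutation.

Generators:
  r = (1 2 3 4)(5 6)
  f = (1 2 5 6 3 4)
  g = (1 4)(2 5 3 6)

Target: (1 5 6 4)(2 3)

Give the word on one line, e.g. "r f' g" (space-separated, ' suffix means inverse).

  after r: (1 2 3 4)(5 6)
  after f: (1 5 3)(2 4)
  after g: (1 3 4 5 6 2)
  after f': (1 6)(2 4)
  after r': (1 5 6 4)(2 3)

r f g f' r'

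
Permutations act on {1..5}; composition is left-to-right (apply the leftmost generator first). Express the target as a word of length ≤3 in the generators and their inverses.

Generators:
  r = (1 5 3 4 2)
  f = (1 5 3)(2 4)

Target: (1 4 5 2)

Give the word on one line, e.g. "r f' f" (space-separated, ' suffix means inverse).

  after f: (1 5 3)(2 4)
  after r: (1 3 5 4)
  after r: (1 4 5 2)

f r r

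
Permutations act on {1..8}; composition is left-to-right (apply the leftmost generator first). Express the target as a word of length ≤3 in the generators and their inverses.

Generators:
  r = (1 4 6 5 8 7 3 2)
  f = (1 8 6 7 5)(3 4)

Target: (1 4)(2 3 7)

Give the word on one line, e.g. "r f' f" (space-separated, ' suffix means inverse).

f f r'

  after f: (1 8 6 7 5)(3 4)
  after f: (1 6 5 8 7)
  after r': (1 4)(2 3 7)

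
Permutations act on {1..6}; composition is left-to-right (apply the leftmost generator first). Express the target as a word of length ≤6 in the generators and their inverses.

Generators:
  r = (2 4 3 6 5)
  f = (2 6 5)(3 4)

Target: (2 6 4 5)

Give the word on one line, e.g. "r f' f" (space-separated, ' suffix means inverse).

  after f': (2 5 6)(3 4)
  after r: (4 6)
  after f': (2 5 6 3 4)
  after f': (2 6 4 5)

f' r f' f'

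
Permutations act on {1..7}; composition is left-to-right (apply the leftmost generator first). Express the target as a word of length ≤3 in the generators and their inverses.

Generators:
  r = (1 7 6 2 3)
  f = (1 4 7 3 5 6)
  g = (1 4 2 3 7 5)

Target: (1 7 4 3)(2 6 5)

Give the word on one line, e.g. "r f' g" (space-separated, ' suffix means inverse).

f' r'

  after f': (1 6 5 3 7 4)
  after r': (1 7 4 3)(2 6 5)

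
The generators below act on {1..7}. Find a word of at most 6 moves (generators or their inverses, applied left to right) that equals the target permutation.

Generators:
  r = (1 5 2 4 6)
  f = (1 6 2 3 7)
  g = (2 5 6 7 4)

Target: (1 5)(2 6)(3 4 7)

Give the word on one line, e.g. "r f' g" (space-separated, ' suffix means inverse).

f' r' g' g'

  after f': (1 7 3 2 6)
  after r': (1 7 3 5)(2 4)
  after g': (1 6 5)(2 7 3)
  after g': (1 5)(2 6)(3 4 7)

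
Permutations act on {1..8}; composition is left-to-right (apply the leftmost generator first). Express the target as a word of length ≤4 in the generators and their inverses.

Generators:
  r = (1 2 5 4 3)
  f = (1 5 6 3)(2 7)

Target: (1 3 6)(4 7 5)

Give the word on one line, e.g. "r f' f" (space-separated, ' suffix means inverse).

r' r' f r

  after r': (1 3 4 5 2)
  after r': (1 4 2 3 5)
  after f: (1 4 7 2)(3 6)
  after r: (1 3 6)(4 7 5)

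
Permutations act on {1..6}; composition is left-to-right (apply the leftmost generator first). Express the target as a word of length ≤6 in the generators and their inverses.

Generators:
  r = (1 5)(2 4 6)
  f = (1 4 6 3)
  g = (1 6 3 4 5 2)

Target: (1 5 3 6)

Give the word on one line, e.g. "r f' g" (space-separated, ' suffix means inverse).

  after f': (1 3 6 4)
  after f': (1 6)(3 4)
  after r': (1 4 3 2 6 5)
  after f': (2 4 6 5 3)
  after r': (1 5 3 6)

f' f' r' f' r'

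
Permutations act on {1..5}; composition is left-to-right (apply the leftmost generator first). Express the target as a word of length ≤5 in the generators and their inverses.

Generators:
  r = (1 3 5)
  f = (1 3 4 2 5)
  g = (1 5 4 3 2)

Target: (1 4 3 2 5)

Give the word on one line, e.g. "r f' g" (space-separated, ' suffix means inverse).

r' f' g' g' r'

  after r': (1 5 3)
  after f': (1 2 4 3 5)
  after g': (1 3)(2 5)
  after g': (1 4 5 3 2)
  after r': (1 4 3 2 5)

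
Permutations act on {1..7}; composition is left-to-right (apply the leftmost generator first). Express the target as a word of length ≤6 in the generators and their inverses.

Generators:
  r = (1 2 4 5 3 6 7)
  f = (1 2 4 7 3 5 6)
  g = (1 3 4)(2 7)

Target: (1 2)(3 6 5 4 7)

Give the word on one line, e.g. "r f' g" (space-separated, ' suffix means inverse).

  after g': (1 4 3)(2 7)
  after f': (1 2 4 7)(3 6 5)
  after g': (1 7 4 2 3 6 5)
  after g': (1 2)(3 6 5 4 7)

g' f' g' g'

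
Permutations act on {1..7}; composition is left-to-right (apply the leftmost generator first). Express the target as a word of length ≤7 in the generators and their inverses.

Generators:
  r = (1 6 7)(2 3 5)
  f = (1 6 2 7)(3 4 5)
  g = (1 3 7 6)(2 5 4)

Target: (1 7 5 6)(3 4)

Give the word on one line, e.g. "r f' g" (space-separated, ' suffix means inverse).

  after r: (1 6 7)(2 3 5)
  after g': (1 7 6 3 2)(4 5)
  after g': (1 3 4 2 6)
  after g': (2 7 3 5)
  after f': (1 7 5 6)(3 4)

r g' g' g' f'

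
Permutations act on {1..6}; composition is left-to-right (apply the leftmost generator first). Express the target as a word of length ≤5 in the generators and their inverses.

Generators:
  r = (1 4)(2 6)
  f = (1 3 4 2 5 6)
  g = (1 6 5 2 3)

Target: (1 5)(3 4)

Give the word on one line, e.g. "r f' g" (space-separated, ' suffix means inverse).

  after g: (1 6 5 2 3)
  after r: (1 2 3 4)(5 6)
  after g': (1 5)(3 4)

g r g'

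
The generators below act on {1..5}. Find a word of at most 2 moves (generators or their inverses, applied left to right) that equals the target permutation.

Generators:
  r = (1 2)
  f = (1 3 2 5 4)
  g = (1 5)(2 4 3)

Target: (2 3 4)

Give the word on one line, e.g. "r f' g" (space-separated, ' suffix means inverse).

g g

  after g: (1 5)(2 4 3)
  after g: (2 3 4)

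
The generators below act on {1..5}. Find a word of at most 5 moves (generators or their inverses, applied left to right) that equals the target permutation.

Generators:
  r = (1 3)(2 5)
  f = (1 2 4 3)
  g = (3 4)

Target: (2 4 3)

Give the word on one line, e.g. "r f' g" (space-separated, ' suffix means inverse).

f' g' f' f'

  after f': (1 3 4 2)
  after g': (1 4 2)
  after f': (1 2 3 4)
  after f': (2 4 3)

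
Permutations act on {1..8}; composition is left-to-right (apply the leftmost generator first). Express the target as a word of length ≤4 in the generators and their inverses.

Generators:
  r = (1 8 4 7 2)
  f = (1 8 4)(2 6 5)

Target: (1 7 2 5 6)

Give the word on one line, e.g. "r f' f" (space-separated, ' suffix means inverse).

  after f: (1 8 4)(2 6 5)
  after f: (1 4 8)(2 5 6)
  after r: (1 7 2 5 6)

f f r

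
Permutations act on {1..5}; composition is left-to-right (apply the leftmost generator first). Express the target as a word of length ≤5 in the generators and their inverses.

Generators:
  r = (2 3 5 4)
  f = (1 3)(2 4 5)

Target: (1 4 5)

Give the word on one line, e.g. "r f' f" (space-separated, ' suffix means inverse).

  after r': (2 4 5 3)
  after f: (1 3 4 2 5)
  after r: (1 5)(2 4 3)
  after r: (1 4 5)

r' f r r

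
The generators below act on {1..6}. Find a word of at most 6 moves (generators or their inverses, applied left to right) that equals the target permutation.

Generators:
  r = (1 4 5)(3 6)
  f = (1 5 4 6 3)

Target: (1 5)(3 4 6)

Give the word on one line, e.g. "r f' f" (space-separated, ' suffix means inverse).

f' r f' f'

  after f': (1 3 6 4 5)
  after r: (1 6 5 4)
  after f': (1 4 3 6)
  after f': (1 5)(3 4 6)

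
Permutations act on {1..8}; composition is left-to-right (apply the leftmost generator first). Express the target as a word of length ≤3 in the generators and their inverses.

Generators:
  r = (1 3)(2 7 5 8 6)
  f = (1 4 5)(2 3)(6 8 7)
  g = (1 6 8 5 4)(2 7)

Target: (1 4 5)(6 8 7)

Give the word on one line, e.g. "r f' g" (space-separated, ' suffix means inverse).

f' f'

  after f': (1 5 4)(2 3)(6 7 8)
  after f': (1 4 5)(6 8 7)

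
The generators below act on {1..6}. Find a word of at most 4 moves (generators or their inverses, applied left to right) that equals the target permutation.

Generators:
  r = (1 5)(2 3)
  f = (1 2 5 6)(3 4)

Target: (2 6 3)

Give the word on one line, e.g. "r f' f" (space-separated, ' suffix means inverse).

  after f: (1 2 5 6)(3 4)
  after f: (1 5)(2 6)
  after r: (2 6 3)

f f r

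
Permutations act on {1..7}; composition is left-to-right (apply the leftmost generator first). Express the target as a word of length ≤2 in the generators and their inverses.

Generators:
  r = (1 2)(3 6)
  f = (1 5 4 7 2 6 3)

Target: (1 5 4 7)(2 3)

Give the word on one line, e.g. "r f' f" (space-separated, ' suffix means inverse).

  after f: (1 5 4 7 2 6 3)
  after r: (1 5 4 7)(2 3)

f r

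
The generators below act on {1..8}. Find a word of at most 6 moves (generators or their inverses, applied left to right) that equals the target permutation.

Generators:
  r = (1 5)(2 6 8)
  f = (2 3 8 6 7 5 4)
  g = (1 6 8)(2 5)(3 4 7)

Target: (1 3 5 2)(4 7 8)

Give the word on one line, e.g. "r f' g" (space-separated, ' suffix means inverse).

  after f: (2 3 8 6 7 5 4)
  after r': (1 5 4 8 2 3 6 7)
  after g': (1 2 7 8 5 3)(4 6)
  after f: (1 3)(2 5 8 4 7 6)
  after r: (1 3 5 2)(4 7 8)

f r' g' f r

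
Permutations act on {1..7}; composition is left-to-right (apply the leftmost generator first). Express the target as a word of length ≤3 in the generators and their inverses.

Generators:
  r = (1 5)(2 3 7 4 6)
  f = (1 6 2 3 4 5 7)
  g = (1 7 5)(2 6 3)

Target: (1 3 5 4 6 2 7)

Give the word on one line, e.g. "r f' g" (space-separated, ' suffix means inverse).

r f r'

  after r: (1 5)(2 3 7 4 6)
  after f: (1 7 5 6 3)(2 4)
  after r': (1 3 5 4 6 2 7)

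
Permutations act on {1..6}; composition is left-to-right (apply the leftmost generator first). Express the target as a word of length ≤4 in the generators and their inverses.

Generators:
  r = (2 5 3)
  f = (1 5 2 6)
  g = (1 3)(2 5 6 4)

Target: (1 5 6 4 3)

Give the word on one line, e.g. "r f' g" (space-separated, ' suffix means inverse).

  after g: (1 3)(2 5 6 4)
  after r': (1 5 6 4 3)

g r'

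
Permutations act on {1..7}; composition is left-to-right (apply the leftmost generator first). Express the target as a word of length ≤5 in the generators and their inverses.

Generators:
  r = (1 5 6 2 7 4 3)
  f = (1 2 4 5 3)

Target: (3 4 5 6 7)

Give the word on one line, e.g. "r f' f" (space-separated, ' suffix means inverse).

f' f' f' r r

  after f': (1 3 5 4 2)
  after f': (1 5 2 3 4)
  after f': (1 4 3 2 5)
  after r: (1 3 7 4)(2 6)
  after r: (3 4 5 6 7)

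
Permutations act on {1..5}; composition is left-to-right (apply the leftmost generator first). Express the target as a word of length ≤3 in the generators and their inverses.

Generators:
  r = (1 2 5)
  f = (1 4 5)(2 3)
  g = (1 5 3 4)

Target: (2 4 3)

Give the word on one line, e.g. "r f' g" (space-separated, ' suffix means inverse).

  after f: (1 4 5)(2 3)
  after g: (2 4 3)

f g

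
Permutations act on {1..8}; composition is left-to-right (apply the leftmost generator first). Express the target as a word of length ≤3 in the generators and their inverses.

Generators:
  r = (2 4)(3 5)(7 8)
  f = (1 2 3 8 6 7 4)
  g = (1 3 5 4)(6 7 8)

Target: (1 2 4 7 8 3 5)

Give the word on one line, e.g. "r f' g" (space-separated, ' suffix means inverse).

  after f': (1 4 7 6 8 3 2)
  after r': (1 2)(3 4 8 5)(6 7)
  after g': (1 2 4 7 8 3 5)

f' r' g'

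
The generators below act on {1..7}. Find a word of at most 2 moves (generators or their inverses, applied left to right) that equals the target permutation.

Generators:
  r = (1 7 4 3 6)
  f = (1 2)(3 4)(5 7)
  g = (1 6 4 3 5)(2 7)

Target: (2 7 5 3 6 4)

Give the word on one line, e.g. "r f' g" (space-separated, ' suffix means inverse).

  after r': (1 6 3 4 7)
  after g': (2 7 5 3 6 4)

r' g'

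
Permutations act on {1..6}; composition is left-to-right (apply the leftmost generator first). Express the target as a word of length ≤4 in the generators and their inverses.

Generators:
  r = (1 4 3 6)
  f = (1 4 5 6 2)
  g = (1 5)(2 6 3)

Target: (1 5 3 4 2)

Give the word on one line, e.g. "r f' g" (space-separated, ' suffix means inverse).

  after r': (1 6 3 4)
  after f': (1 5 4 2 6 3)
  after r: (1 5 3 4 2)

r' f' r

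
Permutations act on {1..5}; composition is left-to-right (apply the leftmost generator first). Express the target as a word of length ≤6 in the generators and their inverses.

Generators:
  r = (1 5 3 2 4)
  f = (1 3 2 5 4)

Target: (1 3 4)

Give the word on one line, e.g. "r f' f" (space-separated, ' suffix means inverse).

  after r: (1 5 3 2 4)
  after f: (1 4 3 5 2)
  after r: (2 5 4)
  after r: (1 5)(2 3)
  after r: (1 3 4)

r f r r r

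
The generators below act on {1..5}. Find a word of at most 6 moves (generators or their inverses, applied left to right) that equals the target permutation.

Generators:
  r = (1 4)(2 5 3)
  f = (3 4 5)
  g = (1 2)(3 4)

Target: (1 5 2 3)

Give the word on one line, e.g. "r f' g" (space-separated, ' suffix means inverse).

  after g: (1 2)(3 4)
  after f: (1 2)(3 5)
  after f: (1 2)(4 5)
  after r: (1 5)(2 4 3)
  after g: (1 5 2 3)

g f f r g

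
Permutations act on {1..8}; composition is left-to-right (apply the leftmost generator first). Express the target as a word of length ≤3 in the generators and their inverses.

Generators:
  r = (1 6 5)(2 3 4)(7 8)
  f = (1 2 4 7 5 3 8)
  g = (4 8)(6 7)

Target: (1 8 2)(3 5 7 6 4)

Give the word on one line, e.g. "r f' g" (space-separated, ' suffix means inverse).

  after g': (4 8)(6 7)
  after f': (1 8 2)(3 5 7 6 4)

g' f'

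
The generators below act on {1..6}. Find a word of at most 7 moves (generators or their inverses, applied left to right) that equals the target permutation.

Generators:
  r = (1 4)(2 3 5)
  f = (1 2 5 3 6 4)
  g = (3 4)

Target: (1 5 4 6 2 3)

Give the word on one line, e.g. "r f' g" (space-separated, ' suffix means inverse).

r' f' f' r g'

  after r': (1 4)(2 5 3)
  after f': (1 6 3)
  after f': (1 3 4 6 5 2)
  after r: (1 5 3)(2 4 6)
  after g': (1 5 4 6 2 3)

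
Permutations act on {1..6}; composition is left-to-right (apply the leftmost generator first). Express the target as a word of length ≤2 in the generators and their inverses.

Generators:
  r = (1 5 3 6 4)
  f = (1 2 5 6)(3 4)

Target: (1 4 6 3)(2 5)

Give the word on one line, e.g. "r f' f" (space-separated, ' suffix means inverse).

  after f': (1 6 5 2)(3 4)
  after r: (1 4 6 3)(2 5)

f' r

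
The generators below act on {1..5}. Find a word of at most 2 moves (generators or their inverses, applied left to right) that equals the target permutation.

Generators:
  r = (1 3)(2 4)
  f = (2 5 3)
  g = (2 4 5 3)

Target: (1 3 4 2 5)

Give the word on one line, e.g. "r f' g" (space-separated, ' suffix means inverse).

  after f: (2 5 3)
  after r': (1 3 4 2 5)

f r'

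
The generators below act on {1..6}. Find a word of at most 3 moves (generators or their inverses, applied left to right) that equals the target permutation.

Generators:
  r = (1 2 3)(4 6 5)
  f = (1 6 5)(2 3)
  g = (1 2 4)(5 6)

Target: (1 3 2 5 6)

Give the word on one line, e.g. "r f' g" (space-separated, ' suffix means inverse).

g r g

  after g: (1 2 4)(5 6)
  after r: (1 3)(2 6 4)
  after g: (1 3 2 5 6)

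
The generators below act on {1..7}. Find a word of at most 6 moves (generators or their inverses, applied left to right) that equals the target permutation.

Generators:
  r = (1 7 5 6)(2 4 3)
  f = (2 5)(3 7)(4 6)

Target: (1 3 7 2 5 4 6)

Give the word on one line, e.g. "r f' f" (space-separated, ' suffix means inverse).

r' r' r' f'

  after r': (1 6 5 7)(2 3 4)
  after r': (1 5)(2 4 3)(6 7)
  after r': (1 7 5 6)
  after f': (1 3 7 2 5 4 6)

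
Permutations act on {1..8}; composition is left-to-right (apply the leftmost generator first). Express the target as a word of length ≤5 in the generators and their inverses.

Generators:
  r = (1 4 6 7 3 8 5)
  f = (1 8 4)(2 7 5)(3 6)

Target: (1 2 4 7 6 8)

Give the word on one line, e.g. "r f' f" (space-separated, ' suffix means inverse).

r' f r' r'

  after r': (1 5 8 3 7 6 4)
  after f: (1 2 7 3 5 4 8 6)
  after r': (1 2 6 5)(3 8 4)
  after r': (1 2 4 7 6 8)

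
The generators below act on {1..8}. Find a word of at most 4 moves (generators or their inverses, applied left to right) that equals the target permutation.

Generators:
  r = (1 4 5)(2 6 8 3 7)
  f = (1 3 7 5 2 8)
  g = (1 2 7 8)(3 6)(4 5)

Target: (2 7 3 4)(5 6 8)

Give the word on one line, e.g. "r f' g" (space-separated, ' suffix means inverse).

f' r' g' f'

  after f': (1 8 2 5 7 3)
  after r': (1 6 2 4)(3 5)(7 8)
  after g': (1 3 4 8 2 5 6)
  after f': (2 7 3 4)(5 6 8)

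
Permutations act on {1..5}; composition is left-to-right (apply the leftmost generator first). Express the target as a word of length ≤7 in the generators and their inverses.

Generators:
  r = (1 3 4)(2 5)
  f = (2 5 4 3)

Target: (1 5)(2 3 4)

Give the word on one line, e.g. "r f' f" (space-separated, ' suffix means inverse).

r f f r f

  after r: (1 3 4)(2 5)
  after f: (1 2 4)
  after f: (1 5 4)(2 3)
  after r: (1 2 4 3 5)
  after f: (1 5)(2 3 4)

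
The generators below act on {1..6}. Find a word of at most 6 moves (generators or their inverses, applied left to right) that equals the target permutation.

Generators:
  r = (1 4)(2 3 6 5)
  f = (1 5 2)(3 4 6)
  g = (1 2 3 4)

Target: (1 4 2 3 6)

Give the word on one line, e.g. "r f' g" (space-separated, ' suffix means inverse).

  after r: (1 4)(2 3 6 5)
  after g: (2 4)(3 6 5)
  after r': (1 4 5 2)
  after f': (1 3 6 4)
  after g: (1 4 2 3 6)

r g r' f' g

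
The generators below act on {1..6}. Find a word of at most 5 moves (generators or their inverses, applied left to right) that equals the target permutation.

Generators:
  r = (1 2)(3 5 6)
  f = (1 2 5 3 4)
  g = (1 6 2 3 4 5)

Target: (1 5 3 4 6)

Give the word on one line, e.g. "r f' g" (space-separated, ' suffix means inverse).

  after g': (1 5 4 3 2 6)
  after r': (1 3)(2 5 4 6)
  after f': (1 5 3 4 6)

g' r' f'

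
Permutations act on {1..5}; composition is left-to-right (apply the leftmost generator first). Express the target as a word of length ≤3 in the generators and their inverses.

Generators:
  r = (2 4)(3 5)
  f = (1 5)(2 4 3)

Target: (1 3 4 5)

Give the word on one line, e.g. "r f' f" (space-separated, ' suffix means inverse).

  after f: (1 5)(2 4 3)
  after r': (1 3 4 5)

f r'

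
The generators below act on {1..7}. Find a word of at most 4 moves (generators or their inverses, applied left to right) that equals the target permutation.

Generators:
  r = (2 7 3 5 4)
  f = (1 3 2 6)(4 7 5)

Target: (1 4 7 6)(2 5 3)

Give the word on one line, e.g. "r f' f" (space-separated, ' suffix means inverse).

r' f r r

  after r': (2 4 5 3 7)
  after f: (1 3 5 2 7 6)
  after r: (1 5 7 6)(2 3 4)
  after r: (1 4 7 6)(2 5 3)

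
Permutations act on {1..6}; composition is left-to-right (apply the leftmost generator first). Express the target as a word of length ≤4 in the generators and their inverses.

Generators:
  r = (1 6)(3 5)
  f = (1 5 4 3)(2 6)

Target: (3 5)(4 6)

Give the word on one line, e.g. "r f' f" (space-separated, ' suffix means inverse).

r f f r'

  after r: (1 6)(3 5)
  after f: (1 2 6 5)(3 4)
  after f: (1 6 4)
  after r': (3 5)(4 6)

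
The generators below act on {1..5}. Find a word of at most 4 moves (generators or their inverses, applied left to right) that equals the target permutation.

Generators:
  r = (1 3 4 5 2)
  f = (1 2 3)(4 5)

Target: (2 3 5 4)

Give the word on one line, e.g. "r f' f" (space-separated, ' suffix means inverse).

r' f r'

  after r': (1 2 5 4 3)
  after f: (1 3 2 4)
  after r': (2 3 5 4)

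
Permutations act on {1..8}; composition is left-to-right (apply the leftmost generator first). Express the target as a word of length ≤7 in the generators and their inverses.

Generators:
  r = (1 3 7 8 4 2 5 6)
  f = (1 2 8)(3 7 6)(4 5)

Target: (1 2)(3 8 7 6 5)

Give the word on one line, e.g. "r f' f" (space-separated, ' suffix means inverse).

  after f: (1 2 8)(3 7 6)(4 5)
  after r': (1 4 2 7 5 8 6)
  after f': (1 5 2 3 6 8 7 4)
  after f': (1 4 8 3 7 5)(2 6)
  after r: (1 2)(3 8 7 6 5)

f r' f' f' r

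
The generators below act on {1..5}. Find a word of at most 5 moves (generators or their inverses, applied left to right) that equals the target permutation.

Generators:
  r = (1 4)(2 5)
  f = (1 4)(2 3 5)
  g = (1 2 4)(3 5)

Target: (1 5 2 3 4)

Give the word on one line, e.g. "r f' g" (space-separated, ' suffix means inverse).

f' g' r'

  after f': (1 4)(2 5 3)
  after g': (1 2 3)
  after r': (1 5 2 3 4)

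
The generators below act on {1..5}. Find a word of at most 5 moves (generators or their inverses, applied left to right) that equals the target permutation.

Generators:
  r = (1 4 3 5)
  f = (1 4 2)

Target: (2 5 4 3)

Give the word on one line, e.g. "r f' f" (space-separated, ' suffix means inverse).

  after r: (1 4 3 5)
  after r: (1 3)(4 5)
  after f: (1 3 4 5 2)
  after r': (1 4 3)(2 5)
  after f': (2 5 4 3)

r r f r' f'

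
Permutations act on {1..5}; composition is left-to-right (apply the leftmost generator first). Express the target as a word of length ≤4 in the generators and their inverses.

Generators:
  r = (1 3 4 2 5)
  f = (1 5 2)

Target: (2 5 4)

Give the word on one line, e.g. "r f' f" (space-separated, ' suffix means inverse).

  after r: (1 3 4 2 5)
  after f': (1 3 4 5 2)
  after r': (2 5 4)

r f' r'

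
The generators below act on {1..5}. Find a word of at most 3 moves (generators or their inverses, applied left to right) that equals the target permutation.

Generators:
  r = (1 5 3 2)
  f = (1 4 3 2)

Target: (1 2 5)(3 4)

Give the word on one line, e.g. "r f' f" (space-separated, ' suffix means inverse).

  after r: (1 5 3 2)
  after r: (1 3)(2 5)
  after f: (1 2 5)(3 4)

r r f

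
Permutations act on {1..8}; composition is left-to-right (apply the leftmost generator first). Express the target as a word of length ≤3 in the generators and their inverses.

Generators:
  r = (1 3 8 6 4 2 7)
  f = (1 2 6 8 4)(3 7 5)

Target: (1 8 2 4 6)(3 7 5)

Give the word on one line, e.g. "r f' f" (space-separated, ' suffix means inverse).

  after f': (1 4 8 6 2)(3 5 7)
  after f': (1 8 2 4 6)(3 7 5)

f' f'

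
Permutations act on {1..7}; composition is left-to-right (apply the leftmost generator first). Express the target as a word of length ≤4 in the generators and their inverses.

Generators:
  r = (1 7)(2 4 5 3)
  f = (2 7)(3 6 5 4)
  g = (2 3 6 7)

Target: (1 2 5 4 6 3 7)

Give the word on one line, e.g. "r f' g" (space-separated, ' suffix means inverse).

  after r: (1 7)(2 4 5 3)
  after f': (1 2 5 4 6 3 7)

r f'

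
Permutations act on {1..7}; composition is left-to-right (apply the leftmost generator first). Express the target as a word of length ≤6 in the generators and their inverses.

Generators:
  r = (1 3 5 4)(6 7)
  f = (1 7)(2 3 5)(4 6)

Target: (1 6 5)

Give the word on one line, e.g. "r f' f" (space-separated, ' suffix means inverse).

r f r f

  after r: (1 3 5 4)(6 7)
  after f: (1 5 6)(2 3)(4 7)
  after r: (1 4 6 3 2 5 7)
  after f: (1 6 5)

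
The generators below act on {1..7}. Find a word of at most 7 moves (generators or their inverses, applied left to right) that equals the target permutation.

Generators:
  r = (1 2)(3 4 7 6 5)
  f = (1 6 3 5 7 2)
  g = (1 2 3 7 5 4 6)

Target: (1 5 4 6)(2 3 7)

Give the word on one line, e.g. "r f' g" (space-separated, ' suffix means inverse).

r' r' g' r' g

  after r': (1 2)(3 5 6 7 4)
  after r': (3 6 4 5 7)
  after g': (1 6 5 3 4 7 2)
  after r': (1 7)
  after g: (1 5 4 6)(2 3 7)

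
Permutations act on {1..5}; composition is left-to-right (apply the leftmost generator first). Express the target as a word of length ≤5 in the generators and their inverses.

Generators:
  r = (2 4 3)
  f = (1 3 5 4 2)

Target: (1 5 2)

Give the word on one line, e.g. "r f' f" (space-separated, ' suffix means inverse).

  after r': (2 3 4)
  after r': (2 4 3)
  after f': (1 2 5 3 4)
  after f': (1 4 2 3 5)
  after f': (1 5 2)

r' r' f' f' f'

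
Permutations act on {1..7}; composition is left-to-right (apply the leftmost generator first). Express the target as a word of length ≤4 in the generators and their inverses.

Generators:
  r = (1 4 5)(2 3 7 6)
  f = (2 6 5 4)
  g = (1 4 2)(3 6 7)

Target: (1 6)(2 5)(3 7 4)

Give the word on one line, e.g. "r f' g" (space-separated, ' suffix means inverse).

f r f' f'

  after f: (2 6 5 4)
  after r: (1 4 3 7 6)
  after f': (1 5 6)(2 4 3 7)
  after f': (1 6)(2 5)(3 7 4)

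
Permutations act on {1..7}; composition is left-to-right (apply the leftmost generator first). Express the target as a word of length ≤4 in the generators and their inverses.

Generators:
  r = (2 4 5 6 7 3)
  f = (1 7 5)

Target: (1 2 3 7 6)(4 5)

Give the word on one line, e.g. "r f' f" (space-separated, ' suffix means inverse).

  after r: (2 4 5 6 7 3)
  after f': (1 5 6)(2 4 7 3)
  after r': (1 4 6)
  after r': (1 2 3 7 6)(4 5)

r f' r' r'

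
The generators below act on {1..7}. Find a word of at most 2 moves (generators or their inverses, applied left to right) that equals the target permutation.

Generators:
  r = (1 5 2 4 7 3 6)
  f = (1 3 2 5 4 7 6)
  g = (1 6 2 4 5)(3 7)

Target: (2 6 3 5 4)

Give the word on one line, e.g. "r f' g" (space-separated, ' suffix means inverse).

  after f': (1 6 7 4 5 2 3)
  after r: (2 6 3 5 4)

f' r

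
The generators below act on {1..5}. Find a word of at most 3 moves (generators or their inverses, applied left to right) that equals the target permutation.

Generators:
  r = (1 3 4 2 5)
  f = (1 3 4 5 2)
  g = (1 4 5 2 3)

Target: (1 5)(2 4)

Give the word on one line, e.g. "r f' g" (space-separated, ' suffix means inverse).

  after g: (1 4 5 2 3)
  after f: (1 5)(2 4)

g f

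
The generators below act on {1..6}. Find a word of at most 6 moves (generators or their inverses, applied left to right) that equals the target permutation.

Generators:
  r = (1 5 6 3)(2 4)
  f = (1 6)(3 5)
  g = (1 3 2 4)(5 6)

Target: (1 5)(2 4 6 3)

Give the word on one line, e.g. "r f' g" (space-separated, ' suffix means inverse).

g f' f' f'

  after g: (1 3 2 4)(5 6)
  after f': (1 5)(2 4 6 3)
  after f': (1 3 2 4)(5 6)
  after f': (1 5)(2 4 6 3)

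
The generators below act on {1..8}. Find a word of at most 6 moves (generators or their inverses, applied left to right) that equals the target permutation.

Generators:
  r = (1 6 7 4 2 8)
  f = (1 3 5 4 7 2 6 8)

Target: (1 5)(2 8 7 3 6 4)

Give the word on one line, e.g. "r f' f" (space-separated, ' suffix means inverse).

  after r: (1 6 7 4 2 8)
  after f': (1 2 6 4 7 5 3)
  after r': (1 4 6 7 5 3 8 2)
  after f': (1 5)(2 8 7 3 6 4)

r f' r' f'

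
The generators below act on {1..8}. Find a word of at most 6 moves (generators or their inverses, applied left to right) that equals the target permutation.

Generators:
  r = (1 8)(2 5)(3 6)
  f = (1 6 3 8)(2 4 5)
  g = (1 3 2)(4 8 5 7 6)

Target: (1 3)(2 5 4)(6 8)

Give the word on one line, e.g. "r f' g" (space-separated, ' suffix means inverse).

r' f' f' r'

  after r': (1 8)(2 5)(3 6)
  after f': (1 3)(2 4)
  after f': (1 6)(3 8)(4 5)
  after r': (1 3)(2 5 4)(6 8)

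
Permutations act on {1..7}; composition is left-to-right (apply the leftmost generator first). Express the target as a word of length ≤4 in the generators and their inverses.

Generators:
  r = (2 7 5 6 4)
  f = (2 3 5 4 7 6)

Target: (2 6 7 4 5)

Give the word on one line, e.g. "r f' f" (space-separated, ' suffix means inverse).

  after r': (2 4 6 5 7)
  after r': (2 6 7 4 5)

r' r'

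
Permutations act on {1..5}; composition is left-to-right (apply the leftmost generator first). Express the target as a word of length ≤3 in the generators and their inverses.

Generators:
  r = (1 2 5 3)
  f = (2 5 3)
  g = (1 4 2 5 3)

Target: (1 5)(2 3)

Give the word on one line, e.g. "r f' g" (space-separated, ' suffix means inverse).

r' r'

  after r': (1 3 5 2)
  after r': (1 5)(2 3)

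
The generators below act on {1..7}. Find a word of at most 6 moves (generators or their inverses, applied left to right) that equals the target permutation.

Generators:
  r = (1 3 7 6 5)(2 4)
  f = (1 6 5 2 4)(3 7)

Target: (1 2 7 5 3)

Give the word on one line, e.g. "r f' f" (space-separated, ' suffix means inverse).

  after f': (1 4 2 5 6)(3 7)
  after r: (1 2)(3 6)
  after r: (1 4 2 3 5)(6 7)
  after r: (1 2 7 5 3)

f' r r r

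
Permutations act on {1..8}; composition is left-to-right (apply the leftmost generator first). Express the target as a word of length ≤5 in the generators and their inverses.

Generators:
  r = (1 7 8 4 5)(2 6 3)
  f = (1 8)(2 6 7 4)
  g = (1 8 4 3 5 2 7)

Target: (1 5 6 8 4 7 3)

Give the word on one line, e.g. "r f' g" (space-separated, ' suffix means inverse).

f' g r

  after f': (1 8)(2 4 7 6)
  after g: (1 4)(2 3 5)(6 7)
  after r: (1 5 6 8 4 7 3)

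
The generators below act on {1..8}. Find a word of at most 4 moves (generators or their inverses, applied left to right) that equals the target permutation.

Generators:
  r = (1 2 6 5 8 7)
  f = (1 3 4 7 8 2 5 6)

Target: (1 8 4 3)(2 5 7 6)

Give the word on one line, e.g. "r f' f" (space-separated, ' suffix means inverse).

r f'

  after r: (1 2 6 5 8 7)
  after f': (1 8 4 3)(2 5 7 6)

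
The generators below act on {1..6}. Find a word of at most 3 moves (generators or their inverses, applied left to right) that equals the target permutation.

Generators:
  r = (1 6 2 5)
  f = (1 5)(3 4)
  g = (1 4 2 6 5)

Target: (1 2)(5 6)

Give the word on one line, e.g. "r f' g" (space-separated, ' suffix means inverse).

  after r: (1 6 2 5)
  after r: (1 2)(5 6)

r r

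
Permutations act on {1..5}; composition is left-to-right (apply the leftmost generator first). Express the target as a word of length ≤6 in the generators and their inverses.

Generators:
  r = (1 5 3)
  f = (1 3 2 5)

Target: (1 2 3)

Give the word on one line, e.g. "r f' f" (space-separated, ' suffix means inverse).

f' f' r r

  after f': (1 5 2 3)
  after f': (1 2)(3 5)
  after r: (1 2 5)
  after r: (1 2 3)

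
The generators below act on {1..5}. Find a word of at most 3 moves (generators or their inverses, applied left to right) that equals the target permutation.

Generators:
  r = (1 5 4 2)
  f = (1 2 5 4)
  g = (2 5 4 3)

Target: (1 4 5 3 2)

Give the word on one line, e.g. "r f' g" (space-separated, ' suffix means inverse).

r g

  after r: (1 5 4 2)
  after g: (1 4 5 3 2)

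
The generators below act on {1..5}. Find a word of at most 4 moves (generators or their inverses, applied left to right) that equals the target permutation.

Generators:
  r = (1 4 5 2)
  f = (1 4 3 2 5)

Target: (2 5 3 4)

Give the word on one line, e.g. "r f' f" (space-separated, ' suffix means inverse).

  after f: (1 4 3 2 5)
  after r: (1 5 4 3)
  after f: (2 5 3 4)

f r f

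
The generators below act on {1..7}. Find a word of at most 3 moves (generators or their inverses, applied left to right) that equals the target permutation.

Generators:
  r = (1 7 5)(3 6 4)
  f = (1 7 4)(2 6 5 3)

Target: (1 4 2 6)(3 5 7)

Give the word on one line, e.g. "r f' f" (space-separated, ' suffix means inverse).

  after r: (1 7 5)(3 6 4)
  after f: (1 4 2 6)(3 5 7)

r f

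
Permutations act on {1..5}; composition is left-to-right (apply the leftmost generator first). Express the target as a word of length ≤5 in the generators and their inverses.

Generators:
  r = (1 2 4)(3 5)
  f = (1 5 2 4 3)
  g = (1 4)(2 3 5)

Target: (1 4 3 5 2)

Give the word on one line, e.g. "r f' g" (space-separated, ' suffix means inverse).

  after r: (1 2 4)(3 5)
  after r: (1 4 2)
  after g': (2 4 5 3)
  after g': (1 4 3 5 2)

r r g' g'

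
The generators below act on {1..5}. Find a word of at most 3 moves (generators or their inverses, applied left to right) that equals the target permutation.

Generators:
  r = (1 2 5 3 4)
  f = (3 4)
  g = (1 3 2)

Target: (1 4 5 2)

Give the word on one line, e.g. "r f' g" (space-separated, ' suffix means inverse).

  after f': (3 4)
  after r': (1 4 5 2)

f' r'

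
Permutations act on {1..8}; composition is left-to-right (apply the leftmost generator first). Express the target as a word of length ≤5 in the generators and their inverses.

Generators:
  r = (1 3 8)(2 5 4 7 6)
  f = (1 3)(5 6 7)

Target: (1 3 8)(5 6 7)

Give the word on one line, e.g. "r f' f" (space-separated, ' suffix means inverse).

  after r': (1 8 3)(2 6 7 4 5)
  after f: (1 8)(2 7 4 6 5)
  after f: (1 8 3)(2 5)(4 7)
  after r': (1 3 8)(5 6 7)

r' f f r'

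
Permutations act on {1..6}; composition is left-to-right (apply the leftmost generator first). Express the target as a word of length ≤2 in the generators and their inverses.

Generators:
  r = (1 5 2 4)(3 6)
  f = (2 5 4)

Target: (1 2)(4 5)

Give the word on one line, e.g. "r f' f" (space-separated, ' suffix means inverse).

  after r': (1 4 2 5)(3 6)
  after r': (1 2)(4 5)

r' r'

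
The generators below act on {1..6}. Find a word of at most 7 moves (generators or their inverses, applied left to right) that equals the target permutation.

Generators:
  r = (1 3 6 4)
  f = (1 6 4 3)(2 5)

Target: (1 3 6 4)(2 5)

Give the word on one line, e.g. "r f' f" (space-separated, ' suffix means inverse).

f' r' f' r' f'

  after f': (1 3 4 6)(2 5)
  after r': (2 5)(3 6 4)
  after f': (1 3)
  after r': (3 4 6)
  after f': (1 3 6 4)(2 5)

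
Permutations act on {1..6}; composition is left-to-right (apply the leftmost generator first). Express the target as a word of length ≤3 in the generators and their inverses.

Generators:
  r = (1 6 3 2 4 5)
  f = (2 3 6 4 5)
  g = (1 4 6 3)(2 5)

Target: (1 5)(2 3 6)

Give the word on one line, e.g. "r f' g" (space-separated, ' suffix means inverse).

g' r g'

  after g': (1 3 6 4)(2 5)
  after r: (1 2)(4 6 5)
  after g': (1 5)(2 3 6)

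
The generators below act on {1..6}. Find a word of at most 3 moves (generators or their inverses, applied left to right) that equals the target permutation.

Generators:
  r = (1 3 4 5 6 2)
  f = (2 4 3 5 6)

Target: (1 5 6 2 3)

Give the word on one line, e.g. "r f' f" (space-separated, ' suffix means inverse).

r f' r

  after r: (1 3 4 5 6 2)
  after f': (1 4 3 2)
  after r: (1 5 6 2 3)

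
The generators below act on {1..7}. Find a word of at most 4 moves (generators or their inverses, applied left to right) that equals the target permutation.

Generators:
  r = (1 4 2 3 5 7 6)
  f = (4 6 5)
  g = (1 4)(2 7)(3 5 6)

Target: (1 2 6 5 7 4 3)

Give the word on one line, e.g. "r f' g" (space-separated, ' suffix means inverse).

  after r': (1 6 7 5 3 2 4)
  after r': (1 7 3 4 6 5 2)
  after g: (1 2 4 3)(5 7)
  after f: (1 2 6 5 7 4 3)

r' r' g f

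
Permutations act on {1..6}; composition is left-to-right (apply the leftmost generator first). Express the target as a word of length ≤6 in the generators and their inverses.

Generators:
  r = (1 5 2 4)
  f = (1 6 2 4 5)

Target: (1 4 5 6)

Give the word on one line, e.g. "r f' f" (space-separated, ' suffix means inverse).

  after f: (1 6 2 4 5)
  after r: (1 6 4 2)
  after r: (1 6)(2 5)
  after f': (2 4)(5 6)
  after r': (1 4 5 6)

f r r f' r'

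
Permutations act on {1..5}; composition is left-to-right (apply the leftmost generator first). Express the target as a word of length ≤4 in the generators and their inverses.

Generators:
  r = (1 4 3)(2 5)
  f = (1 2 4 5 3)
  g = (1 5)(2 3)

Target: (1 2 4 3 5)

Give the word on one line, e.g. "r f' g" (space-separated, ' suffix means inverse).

  after r: (1 4 3)(2 5)
  after f: (1 5 4)(2 3)
  after r': (1 2 4 3 5)

r f r'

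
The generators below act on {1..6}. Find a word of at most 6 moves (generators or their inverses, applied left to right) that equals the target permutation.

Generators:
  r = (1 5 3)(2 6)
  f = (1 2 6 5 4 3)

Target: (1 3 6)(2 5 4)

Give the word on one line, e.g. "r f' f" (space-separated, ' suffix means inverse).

  after r': (1 3 5)(2 6)
  after f': (1 4 5 3 6)
  after f': (1 5 4 6 3 2)
  after r: (1 3 6)(2 5 4)

r' f' f' r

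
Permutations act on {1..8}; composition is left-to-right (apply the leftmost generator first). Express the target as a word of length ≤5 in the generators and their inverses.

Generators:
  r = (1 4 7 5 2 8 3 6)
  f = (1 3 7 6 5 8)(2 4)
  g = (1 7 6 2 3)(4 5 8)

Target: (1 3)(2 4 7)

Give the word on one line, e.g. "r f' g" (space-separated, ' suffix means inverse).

  after f': (1 8 5 6 7 3)(2 4)
  after g: (1 4 3 7)(2 5)
  after g: (1 5 3 6 2 8 4)
  after r': (1 7 4 6 5 8)
  after f': (1 3)(2 4 7)

f' g g r' f'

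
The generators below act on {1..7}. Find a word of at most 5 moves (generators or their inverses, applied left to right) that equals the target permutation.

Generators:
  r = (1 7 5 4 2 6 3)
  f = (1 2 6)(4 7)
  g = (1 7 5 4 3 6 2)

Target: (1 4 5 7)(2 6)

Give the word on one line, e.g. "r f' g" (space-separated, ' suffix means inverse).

r' g f r f'

  after r': (1 3 6 2 4 5 7)
  after g: (1 6)(2 3)
  after f: (2 3 6)(4 7)
  after r: (1 7 2)(4 5)
  after f': (1 4 5 7)(2 6)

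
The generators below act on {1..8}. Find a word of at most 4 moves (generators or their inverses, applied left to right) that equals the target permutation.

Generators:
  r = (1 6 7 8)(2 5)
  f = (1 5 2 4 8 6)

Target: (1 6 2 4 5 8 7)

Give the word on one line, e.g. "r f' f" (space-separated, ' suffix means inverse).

f' r f r'

  after f': (1 6 8 4 2 5)
  after r: (1 7 8 4 5 6)
  after f: (1 7 6 5)(2 4)
  after r': (1 6 2 4 5 8 7)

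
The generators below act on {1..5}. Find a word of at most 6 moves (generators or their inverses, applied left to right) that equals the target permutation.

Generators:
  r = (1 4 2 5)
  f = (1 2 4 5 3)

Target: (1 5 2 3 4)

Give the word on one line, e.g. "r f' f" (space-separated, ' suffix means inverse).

r f' f' r f

  after r: (1 4 2 5)
  after f': (1 2 4)(3 5)
  after f': (3 4)
  after r: (1 4 3 2 5)
  after f: (1 5 2 3 4)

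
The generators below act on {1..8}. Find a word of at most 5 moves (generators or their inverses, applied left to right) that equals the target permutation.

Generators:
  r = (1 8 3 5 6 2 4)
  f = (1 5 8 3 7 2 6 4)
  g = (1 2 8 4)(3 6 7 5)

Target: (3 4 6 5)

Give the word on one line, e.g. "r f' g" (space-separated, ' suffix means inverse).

f' f' f' g'

  after f': (1 4 6 2 7 3 8 5)
  after f': (1 6 7 8)(2 3 5 4)
  after f': (1 2 8 4 7 5 6 3)
  after g': (3 4 6 5)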